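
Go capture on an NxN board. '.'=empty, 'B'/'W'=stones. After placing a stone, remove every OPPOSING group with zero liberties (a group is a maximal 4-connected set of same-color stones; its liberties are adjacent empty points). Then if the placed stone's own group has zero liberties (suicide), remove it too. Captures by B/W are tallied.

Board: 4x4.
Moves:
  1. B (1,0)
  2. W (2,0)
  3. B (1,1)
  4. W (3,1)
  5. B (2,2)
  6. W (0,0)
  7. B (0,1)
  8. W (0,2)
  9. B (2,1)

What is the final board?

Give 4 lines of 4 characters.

Answer: .BW.
BB..
WBB.
.W..

Derivation:
Move 1: B@(1,0) -> caps B=0 W=0
Move 2: W@(2,0) -> caps B=0 W=0
Move 3: B@(1,1) -> caps B=0 W=0
Move 4: W@(3,1) -> caps B=0 W=0
Move 5: B@(2,2) -> caps B=0 W=0
Move 6: W@(0,0) -> caps B=0 W=0
Move 7: B@(0,1) -> caps B=1 W=0
Move 8: W@(0,2) -> caps B=1 W=0
Move 9: B@(2,1) -> caps B=1 W=0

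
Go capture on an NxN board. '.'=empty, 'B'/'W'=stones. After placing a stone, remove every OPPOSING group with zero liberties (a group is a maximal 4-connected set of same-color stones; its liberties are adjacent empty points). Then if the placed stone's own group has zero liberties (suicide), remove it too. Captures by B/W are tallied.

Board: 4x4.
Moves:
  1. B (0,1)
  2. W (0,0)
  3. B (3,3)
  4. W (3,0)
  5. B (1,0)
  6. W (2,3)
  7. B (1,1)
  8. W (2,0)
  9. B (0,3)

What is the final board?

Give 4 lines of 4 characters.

Move 1: B@(0,1) -> caps B=0 W=0
Move 2: W@(0,0) -> caps B=0 W=0
Move 3: B@(3,3) -> caps B=0 W=0
Move 4: W@(3,0) -> caps B=0 W=0
Move 5: B@(1,0) -> caps B=1 W=0
Move 6: W@(2,3) -> caps B=1 W=0
Move 7: B@(1,1) -> caps B=1 W=0
Move 8: W@(2,0) -> caps B=1 W=0
Move 9: B@(0,3) -> caps B=1 W=0

Answer: .B.B
BB..
W..W
W..B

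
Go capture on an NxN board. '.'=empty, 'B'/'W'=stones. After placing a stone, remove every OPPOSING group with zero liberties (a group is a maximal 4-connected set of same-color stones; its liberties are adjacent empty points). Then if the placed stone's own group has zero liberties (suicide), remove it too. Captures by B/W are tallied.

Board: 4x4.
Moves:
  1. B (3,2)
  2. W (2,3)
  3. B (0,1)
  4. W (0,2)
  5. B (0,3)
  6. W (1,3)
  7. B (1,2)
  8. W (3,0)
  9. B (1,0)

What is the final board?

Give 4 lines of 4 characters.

Answer: .BW.
B.BW
...W
W.B.

Derivation:
Move 1: B@(3,2) -> caps B=0 W=0
Move 2: W@(2,3) -> caps B=0 W=0
Move 3: B@(0,1) -> caps B=0 W=0
Move 4: W@(0,2) -> caps B=0 W=0
Move 5: B@(0,3) -> caps B=0 W=0
Move 6: W@(1,3) -> caps B=0 W=1
Move 7: B@(1,2) -> caps B=0 W=1
Move 8: W@(3,0) -> caps B=0 W=1
Move 9: B@(1,0) -> caps B=0 W=1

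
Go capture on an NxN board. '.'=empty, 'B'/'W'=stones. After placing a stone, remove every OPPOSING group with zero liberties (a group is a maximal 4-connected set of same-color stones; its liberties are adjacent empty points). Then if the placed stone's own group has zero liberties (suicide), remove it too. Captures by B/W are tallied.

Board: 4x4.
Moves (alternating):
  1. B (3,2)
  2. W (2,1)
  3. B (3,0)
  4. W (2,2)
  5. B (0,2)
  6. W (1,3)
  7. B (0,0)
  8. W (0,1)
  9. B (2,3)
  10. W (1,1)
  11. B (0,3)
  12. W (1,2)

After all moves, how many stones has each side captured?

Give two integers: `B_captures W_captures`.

Answer: 0 2

Derivation:
Move 1: B@(3,2) -> caps B=0 W=0
Move 2: W@(2,1) -> caps B=0 W=0
Move 3: B@(3,0) -> caps B=0 W=0
Move 4: W@(2,2) -> caps B=0 W=0
Move 5: B@(0,2) -> caps B=0 W=0
Move 6: W@(1,3) -> caps B=0 W=0
Move 7: B@(0,0) -> caps B=0 W=0
Move 8: W@(0,1) -> caps B=0 W=0
Move 9: B@(2,3) -> caps B=0 W=0
Move 10: W@(1,1) -> caps B=0 W=0
Move 11: B@(0,3) -> caps B=0 W=0
Move 12: W@(1,2) -> caps B=0 W=2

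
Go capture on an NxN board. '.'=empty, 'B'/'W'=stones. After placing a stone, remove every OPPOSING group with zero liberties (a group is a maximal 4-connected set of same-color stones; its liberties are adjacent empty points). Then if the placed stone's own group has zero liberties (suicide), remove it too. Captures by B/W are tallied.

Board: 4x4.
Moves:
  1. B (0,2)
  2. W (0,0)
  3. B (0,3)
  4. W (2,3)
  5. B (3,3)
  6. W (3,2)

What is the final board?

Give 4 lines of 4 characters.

Move 1: B@(0,2) -> caps B=0 W=0
Move 2: W@(0,0) -> caps B=0 W=0
Move 3: B@(0,3) -> caps B=0 W=0
Move 4: W@(2,3) -> caps B=0 W=0
Move 5: B@(3,3) -> caps B=0 W=0
Move 6: W@(3,2) -> caps B=0 W=1

Answer: W.BB
....
...W
..W.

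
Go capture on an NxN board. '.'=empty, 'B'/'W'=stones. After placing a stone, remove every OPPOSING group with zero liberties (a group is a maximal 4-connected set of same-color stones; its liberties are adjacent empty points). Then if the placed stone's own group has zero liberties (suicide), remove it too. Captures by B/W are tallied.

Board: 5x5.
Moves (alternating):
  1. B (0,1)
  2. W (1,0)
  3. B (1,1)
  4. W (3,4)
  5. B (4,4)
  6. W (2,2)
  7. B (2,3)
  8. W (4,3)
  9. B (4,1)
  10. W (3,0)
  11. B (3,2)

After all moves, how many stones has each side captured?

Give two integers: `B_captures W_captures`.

Answer: 0 1

Derivation:
Move 1: B@(0,1) -> caps B=0 W=0
Move 2: W@(1,0) -> caps B=0 W=0
Move 3: B@(1,1) -> caps B=0 W=0
Move 4: W@(3,4) -> caps B=0 W=0
Move 5: B@(4,4) -> caps B=0 W=0
Move 6: W@(2,2) -> caps B=0 W=0
Move 7: B@(2,3) -> caps B=0 W=0
Move 8: W@(4,3) -> caps B=0 W=1
Move 9: B@(4,1) -> caps B=0 W=1
Move 10: W@(3,0) -> caps B=0 W=1
Move 11: B@(3,2) -> caps B=0 W=1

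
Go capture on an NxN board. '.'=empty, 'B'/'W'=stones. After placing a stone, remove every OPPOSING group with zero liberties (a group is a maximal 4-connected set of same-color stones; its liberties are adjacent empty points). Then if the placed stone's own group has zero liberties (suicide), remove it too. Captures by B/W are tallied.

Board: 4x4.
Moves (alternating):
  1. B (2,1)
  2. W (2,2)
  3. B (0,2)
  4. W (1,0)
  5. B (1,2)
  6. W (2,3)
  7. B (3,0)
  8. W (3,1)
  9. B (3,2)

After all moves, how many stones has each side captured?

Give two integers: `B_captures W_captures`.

Move 1: B@(2,1) -> caps B=0 W=0
Move 2: W@(2,2) -> caps B=0 W=0
Move 3: B@(0,2) -> caps B=0 W=0
Move 4: W@(1,0) -> caps B=0 W=0
Move 5: B@(1,2) -> caps B=0 W=0
Move 6: W@(2,3) -> caps B=0 W=0
Move 7: B@(3,0) -> caps B=0 W=0
Move 8: W@(3,1) -> caps B=0 W=0
Move 9: B@(3,2) -> caps B=1 W=0

Answer: 1 0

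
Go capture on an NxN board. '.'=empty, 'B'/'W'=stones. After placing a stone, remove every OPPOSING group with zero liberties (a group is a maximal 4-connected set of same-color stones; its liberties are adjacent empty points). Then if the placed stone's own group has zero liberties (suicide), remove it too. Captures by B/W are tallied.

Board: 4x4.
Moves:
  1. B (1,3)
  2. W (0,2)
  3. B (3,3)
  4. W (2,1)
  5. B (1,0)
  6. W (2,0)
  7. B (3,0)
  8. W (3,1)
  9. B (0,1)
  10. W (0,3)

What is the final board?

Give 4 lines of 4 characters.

Answer: .BWW
B..B
WW..
.W.B

Derivation:
Move 1: B@(1,3) -> caps B=0 W=0
Move 2: W@(0,2) -> caps B=0 W=0
Move 3: B@(3,3) -> caps B=0 W=0
Move 4: W@(2,1) -> caps B=0 W=0
Move 5: B@(1,0) -> caps B=0 W=0
Move 6: W@(2,0) -> caps B=0 W=0
Move 7: B@(3,0) -> caps B=0 W=0
Move 8: W@(3,1) -> caps B=0 W=1
Move 9: B@(0,1) -> caps B=0 W=1
Move 10: W@(0,3) -> caps B=0 W=1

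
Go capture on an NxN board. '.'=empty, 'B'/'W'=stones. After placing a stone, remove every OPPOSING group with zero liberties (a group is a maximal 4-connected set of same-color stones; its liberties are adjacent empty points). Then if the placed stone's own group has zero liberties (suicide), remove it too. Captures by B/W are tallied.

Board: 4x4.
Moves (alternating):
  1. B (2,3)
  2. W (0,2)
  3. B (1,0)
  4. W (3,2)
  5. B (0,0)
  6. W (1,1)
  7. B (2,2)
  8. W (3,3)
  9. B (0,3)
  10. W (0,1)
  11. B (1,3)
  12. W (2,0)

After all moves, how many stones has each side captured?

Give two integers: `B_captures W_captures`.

Answer: 0 2

Derivation:
Move 1: B@(2,3) -> caps B=0 W=0
Move 2: W@(0,2) -> caps B=0 W=0
Move 3: B@(1,0) -> caps B=0 W=0
Move 4: W@(3,2) -> caps B=0 W=0
Move 5: B@(0,0) -> caps B=0 W=0
Move 6: W@(1,1) -> caps B=0 W=0
Move 7: B@(2,2) -> caps B=0 W=0
Move 8: W@(3,3) -> caps B=0 W=0
Move 9: B@(0,3) -> caps B=0 W=0
Move 10: W@(0,1) -> caps B=0 W=0
Move 11: B@(1,3) -> caps B=0 W=0
Move 12: W@(2,0) -> caps B=0 W=2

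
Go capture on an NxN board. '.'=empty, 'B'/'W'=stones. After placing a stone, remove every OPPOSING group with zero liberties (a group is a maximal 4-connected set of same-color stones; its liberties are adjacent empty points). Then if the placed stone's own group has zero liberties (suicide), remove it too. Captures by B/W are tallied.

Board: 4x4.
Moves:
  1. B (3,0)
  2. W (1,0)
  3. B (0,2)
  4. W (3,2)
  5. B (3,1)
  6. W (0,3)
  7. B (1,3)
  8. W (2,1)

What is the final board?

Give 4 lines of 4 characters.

Move 1: B@(3,0) -> caps B=0 W=0
Move 2: W@(1,0) -> caps B=0 W=0
Move 3: B@(0,2) -> caps B=0 W=0
Move 4: W@(3,2) -> caps B=0 W=0
Move 5: B@(3,1) -> caps B=0 W=0
Move 6: W@(0,3) -> caps B=0 W=0
Move 7: B@(1,3) -> caps B=1 W=0
Move 8: W@(2,1) -> caps B=1 W=0

Answer: ..B.
W..B
.W..
BBW.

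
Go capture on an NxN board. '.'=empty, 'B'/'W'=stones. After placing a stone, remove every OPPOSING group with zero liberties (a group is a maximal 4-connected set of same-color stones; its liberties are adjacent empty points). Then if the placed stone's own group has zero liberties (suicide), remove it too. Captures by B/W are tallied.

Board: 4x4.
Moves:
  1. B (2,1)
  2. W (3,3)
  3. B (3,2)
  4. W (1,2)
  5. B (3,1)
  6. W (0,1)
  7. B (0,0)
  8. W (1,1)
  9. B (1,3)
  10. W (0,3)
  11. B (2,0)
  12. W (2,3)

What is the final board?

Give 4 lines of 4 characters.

Move 1: B@(2,1) -> caps B=0 W=0
Move 2: W@(3,3) -> caps B=0 W=0
Move 3: B@(3,2) -> caps B=0 W=0
Move 4: W@(1,2) -> caps B=0 W=0
Move 5: B@(3,1) -> caps B=0 W=0
Move 6: W@(0,1) -> caps B=0 W=0
Move 7: B@(0,0) -> caps B=0 W=0
Move 8: W@(1,1) -> caps B=0 W=0
Move 9: B@(1,3) -> caps B=0 W=0
Move 10: W@(0,3) -> caps B=0 W=0
Move 11: B@(2,0) -> caps B=0 W=0
Move 12: W@(2,3) -> caps B=0 W=1

Answer: BW.W
.WW.
BB.W
.BBW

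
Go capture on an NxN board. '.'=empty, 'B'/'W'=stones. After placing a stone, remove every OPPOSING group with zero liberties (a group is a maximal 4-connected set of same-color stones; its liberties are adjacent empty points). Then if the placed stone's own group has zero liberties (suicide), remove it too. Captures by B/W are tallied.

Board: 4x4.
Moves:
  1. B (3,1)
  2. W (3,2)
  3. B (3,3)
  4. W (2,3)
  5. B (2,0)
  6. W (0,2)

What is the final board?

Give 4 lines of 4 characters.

Move 1: B@(3,1) -> caps B=0 W=0
Move 2: W@(3,2) -> caps B=0 W=0
Move 3: B@(3,3) -> caps B=0 W=0
Move 4: W@(2,3) -> caps B=0 W=1
Move 5: B@(2,0) -> caps B=0 W=1
Move 6: W@(0,2) -> caps B=0 W=1

Answer: ..W.
....
B..W
.BW.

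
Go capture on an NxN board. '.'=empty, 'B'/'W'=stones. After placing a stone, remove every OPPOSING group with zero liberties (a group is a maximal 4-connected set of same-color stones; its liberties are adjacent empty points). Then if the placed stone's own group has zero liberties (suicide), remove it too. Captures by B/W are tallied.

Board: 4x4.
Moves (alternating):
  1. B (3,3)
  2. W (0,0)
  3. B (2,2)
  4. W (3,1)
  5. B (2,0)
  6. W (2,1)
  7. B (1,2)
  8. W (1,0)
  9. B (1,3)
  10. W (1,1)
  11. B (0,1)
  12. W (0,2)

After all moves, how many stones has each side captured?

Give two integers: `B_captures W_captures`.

Move 1: B@(3,3) -> caps B=0 W=0
Move 2: W@(0,0) -> caps B=0 W=0
Move 3: B@(2,2) -> caps B=0 W=0
Move 4: W@(3,1) -> caps B=0 W=0
Move 5: B@(2,0) -> caps B=0 W=0
Move 6: W@(2,1) -> caps B=0 W=0
Move 7: B@(1,2) -> caps B=0 W=0
Move 8: W@(1,0) -> caps B=0 W=0
Move 9: B@(1,3) -> caps B=0 W=0
Move 10: W@(1,1) -> caps B=0 W=0
Move 11: B@(0,1) -> caps B=0 W=0
Move 12: W@(0,2) -> caps B=0 W=1

Answer: 0 1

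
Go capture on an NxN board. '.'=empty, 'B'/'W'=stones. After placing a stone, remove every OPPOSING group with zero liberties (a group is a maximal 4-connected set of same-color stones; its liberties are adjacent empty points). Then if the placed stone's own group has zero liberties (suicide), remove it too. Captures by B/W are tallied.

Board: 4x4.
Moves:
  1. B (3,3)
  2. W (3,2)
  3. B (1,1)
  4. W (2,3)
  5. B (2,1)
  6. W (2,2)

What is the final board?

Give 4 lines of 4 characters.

Move 1: B@(3,3) -> caps B=0 W=0
Move 2: W@(3,2) -> caps B=0 W=0
Move 3: B@(1,1) -> caps B=0 W=0
Move 4: W@(2,3) -> caps B=0 W=1
Move 5: B@(2,1) -> caps B=0 W=1
Move 6: W@(2,2) -> caps B=0 W=1

Answer: ....
.B..
.BWW
..W.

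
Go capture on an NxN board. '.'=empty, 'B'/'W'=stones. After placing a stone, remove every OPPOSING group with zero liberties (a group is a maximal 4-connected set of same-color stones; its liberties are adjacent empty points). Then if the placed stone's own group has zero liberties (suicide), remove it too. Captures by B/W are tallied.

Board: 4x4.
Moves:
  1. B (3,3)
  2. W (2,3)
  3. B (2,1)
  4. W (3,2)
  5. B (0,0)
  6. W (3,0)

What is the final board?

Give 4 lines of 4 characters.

Move 1: B@(3,3) -> caps B=0 W=0
Move 2: W@(2,3) -> caps B=0 W=0
Move 3: B@(2,1) -> caps B=0 W=0
Move 4: W@(3,2) -> caps B=0 W=1
Move 5: B@(0,0) -> caps B=0 W=1
Move 6: W@(3,0) -> caps B=0 W=1

Answer: B...
....
.B.W
W.W.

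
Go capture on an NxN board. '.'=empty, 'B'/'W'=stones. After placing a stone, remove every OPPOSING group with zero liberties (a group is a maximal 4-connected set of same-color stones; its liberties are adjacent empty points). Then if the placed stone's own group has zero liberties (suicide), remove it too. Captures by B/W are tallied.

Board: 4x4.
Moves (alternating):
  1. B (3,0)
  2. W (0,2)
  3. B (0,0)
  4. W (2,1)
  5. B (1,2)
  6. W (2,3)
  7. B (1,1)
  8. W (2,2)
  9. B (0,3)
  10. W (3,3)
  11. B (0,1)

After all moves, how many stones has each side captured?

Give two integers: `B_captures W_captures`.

Answer: 1 0

Derivation:
Move 1: B@(3,0) -> caps B=0 W=0
Move 2: W@(0,2) -> caps B=0 W=0
Move 3: B@(0,0) -> caps B=0 W=0
Move 4: W@(2,1) -> caps B=0 W=0
Move 5: B@(1,2) -> caps B=0 W=0
Move 6: W@(2,3) -> caps B=0 W=0
Move 7: B@(1,1) -> caps B=0 W=0
Move 8: W@(2,2) -> caps B=0 W=0
Move 9: B@(0,3) -> caps B=0 W=0
Move 10: W@(3,3) -> caps B=0 W=0
Move 11: B@(0,1) -> caps B=1 W=0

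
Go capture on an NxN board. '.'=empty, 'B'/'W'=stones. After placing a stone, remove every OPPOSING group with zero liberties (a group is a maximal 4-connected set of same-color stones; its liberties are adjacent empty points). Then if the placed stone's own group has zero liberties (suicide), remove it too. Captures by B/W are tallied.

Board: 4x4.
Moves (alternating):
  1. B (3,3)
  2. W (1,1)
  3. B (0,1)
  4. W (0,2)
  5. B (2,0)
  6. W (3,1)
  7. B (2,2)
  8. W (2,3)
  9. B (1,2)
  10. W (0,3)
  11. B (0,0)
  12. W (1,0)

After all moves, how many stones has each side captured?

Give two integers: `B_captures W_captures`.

Move 1: B@(3,3) -> caps B=0 W=0
Move 2: W@(1,1) -> caps B=0 W=0
Move 3: B@(0,1) -> caps B=0 W=0
Move 4: W@(0,2) -> caps B=0 W=0
Move 5: B@(2,0) -> caps B=0 W=0
Move 6: W@(3,1) -> caps B=0 W=0
Move 7: B@(2,2) -> caps B=0 W=0
Move 8: W@(2,3) -> caps B=0 W=0
Move 9: B@(1,2) -> caps B=0 W=0
Move 10: W@(0,3) -> caps B=0 W=0
Move 11: B@(0,0) -> caps B=0 W=0
Move 12: W@(1,0) -> caps B=0 W=2

Answer: 0 2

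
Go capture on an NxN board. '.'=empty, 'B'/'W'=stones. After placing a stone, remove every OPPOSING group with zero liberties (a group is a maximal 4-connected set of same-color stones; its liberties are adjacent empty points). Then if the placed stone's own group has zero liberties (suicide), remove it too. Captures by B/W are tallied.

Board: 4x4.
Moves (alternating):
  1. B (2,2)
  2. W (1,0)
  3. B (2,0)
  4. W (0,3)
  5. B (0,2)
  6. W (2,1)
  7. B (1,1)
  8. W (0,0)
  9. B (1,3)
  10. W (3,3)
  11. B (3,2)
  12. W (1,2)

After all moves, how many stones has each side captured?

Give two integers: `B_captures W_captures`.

Answer: 1 0

Derivation:
Move 1: B@(2,2) -> caps B=0 W=0
Move 2: W@(1,0) -> caps B=0 W=0
Move 3: B@(2,0) -> caps B=0 W=0
Move 4: W@(0,3) -> caps B=0 W=0
Move 5: B@(0,2) -> caps B=0 W=0
Move 6: W@(2,1) -> caps B=0 W=0
Move 7: B@(1,1) -> caps B=0 W=0
Move 8: W@(0,0) -> caps B=0 W=0
Move 9: B@(1,3) -> caps B=1 W=0
Move 10: W@(3,3) -> caps B=1 W=0
Move 11: B@(3,2) -> caps B=1 W=0
Move 12: W@(1,2) -> caps B=1 W=0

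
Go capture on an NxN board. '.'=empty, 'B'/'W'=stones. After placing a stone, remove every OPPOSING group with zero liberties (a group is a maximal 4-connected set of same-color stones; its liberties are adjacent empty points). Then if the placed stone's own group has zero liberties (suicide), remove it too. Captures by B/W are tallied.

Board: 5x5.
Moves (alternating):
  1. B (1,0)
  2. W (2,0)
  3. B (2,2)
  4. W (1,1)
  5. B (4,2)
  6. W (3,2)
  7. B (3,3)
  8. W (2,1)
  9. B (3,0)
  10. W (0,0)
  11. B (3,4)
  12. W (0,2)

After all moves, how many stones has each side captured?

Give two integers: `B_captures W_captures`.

Move 1: B@(1,0) -> caps B=0 W=0
Move 2: W@(2,0) -> caps B=0 W=0
Move 3: B@(2,2) -> caps B=0 W=0
Move 4: W@(1,1) -> caps B=0 W=0
Move 5: B@(4,2) -> caps B=0 W=0
Move 6: W@(3,2) -> caps B=0 W=0
Move 7: B@(3,3) -> caps B=0 W=0
Move 8: W@(2,1) -> caps B=0 W=0
Move 9: B@(3,0) -> caps B=0 W=0
Move 10: W@(0,0) -> caps B=0 W=1
Move 11: B@(3,4) -> caps B=0 W=1
Move 12: W@(0,2) -> caps B=0 W=1

Answer: 0 1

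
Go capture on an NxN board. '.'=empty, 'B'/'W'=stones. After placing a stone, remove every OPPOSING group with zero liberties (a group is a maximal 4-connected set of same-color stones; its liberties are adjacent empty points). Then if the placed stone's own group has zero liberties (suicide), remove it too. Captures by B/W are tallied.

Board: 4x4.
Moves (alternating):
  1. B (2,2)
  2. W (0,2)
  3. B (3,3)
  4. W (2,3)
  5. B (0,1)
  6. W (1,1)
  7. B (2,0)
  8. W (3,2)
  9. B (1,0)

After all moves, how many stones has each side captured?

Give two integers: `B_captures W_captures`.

Answer: 0 1

Derivation:
Move 1: B@(2,2) -> caps B=0 W=0
Move 2: W@(0,2) -> caps B=0 W=0
Move 3: B@(3,3) -> caps B=0 W=0
Move 4: W@(2,3) -> caps B=0 W=0
Move 5: B@(0,1) -> caps B=0 W=0
Move 6: W@(1,1) -> caps B=0 W=0
Move 7: B@(2,0) -> caps B=0 W=0
Move 8: W@(3,2) -> caps B=0 W=1
Move 9: B@(1,0) -> caps B=0 W=1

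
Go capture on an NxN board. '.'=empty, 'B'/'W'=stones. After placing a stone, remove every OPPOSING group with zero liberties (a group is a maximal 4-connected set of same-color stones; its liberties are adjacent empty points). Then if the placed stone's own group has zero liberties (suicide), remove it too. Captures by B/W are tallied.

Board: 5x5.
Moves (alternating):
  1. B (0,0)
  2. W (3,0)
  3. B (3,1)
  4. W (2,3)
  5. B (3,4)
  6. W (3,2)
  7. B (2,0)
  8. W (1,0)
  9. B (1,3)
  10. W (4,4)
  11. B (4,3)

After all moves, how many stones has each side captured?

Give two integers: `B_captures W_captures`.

Move 1: B@(0,0) -> caps B=0 W=0
Move 2: W@(3,0) -> caps B=0 W=0
Move 3: B@(3,1) -> caps B=0 W=0
Move 4: W@(2,3) -> caps B=0 W=0
Move 5: B@(3,4) -> caps B=0 W=0
Move 6: W@(3,2) -> caps B=0 W=0
Move 7: B@(2,0) -> caps B=0 W=0
Move 8: W@(1,0) -> caps B=0 W=0
Move 9: B@(1,3) -> caps B=0 W=0
Move 10: W@(4,4) -> caps B=0 W=0
Move 11: B@(4,3) -> caps B=1 W=0

Answer: 1 0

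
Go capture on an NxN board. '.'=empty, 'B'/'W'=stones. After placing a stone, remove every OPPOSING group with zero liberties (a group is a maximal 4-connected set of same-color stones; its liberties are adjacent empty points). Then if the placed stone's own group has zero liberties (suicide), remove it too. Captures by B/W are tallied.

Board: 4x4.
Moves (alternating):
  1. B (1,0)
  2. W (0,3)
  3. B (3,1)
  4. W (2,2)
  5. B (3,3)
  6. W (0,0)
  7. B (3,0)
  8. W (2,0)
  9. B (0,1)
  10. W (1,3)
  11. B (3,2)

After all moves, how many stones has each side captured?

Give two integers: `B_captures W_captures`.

Move 1: B@(1,0) -> caps B=0 W=0
Move 2: W@(0,3) -> caps B=0 W=0
Move 3: B@(3,1) -> caps B=0 W=0
Move 4: W@(2,2) -> caps B=0 W=0
Move 5: B@(3,3) -> caps B=0 W=0
Move 6: W@(0,0) -> caps B=0 W=0
Move 7: B@(3,0) -> caps B=0 W=0
Move 8: W@(2,0) -> caps B=0 W=0
Move 9: B@(0,1) -> caps B=1 W=0
Move 10: W@(1,3) -> caps B=1 W=0
Move 11: B@(3,2) -> caps B=1 W=0

Answer: 1 0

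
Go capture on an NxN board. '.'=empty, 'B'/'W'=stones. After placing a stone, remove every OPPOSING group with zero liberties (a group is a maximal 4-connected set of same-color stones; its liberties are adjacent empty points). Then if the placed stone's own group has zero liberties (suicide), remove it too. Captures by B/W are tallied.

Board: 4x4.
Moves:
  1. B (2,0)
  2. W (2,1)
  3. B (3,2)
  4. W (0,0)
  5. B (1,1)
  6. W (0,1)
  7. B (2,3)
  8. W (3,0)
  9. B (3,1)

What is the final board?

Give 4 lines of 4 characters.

Answer: WW..
.B..
BW.B
.BB.

Derivation:
Move 1: B@(2,0) -> caps B=0 W=0
Move 2: W@(2,1) -> caps B=0 W=0
Move 3: B@(3,2) -> caps B=0 W=0
Move 4: W@(0,0) -> caps B=0 W=0
Move 5: B@(1,1) -> caps B=0 W=0
Move 6: W@(0,1) -> caps B=0 W=0
Move 7: B@(2,3) -> caps B=0 W=0
Move 8: W@(3,0) -> caps B=0 W=0
Move 9: B@(3,1) -> caps B=1 W=0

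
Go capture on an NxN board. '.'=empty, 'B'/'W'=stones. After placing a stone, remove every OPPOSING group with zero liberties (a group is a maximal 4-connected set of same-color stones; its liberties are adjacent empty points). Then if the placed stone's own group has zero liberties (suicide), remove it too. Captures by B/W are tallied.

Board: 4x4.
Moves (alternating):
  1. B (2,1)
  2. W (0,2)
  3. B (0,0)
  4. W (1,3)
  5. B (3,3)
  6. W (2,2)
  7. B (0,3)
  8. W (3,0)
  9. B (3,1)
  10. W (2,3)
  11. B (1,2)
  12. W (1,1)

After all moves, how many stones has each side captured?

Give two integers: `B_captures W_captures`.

Answer: 0 1

Derivation:
Move 1: B@(2,1) -> caps B=0 W=0
Move 2: W@(0,2) -> caps B=0 W=0
Move 3: B@(0,0) -> caps B=0 W=0
Move 4: W@(1,3) -> caps B=0 W=0
Move 5: B@(3,3) -> caps B=0 W=0
Move 6: W@(2,2) -> caps B=0 W=0
Move 7: B@(0,3) -> caps B=0 W=0
Move 8: W@(3,0) -> caps B=0 W=0
Move 9: B@(3,1) -> caps B=0 W=0
Move 10: W@(2,3) -> caps B=0 W=0
Move 11: B@(1,2) -> caps B=0 W=0
Move 12: W@(1,1) -> caps B=0 W=1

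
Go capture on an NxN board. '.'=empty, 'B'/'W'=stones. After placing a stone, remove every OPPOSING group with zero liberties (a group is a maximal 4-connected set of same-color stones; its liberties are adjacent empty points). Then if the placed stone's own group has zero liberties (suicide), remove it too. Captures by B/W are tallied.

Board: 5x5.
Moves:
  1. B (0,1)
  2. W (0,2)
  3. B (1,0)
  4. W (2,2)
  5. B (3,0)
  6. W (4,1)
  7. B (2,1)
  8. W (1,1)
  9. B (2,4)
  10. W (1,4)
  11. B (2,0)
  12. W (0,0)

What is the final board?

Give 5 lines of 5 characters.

Answer: W.W..
BW..W
BBW.B
B....
.W...

Derivation:
Move 1: B@(0,1) -> caps B=0 W=0
Move 2: W@(0,2) -> caps B=0 W=0
Move 3: B@(1,0) -> caps B=0 W=0
Move 4: W@(2,2) -> caps B=0 W=0
Move 5: B@(3,0) -> caps B=0 W=0
Move 6: W@(4,1) -> caps B=0 W=0
Move 7: B@(2,1) -> caps B=0 W=0
Move 8: W@(1,1) -> caps B=0 W=0
Move 9: B@(2,4) -> caps B=0 W=0
Move 10: W@(1,4) -> caps B=0 W=0
Move 11: B@(2,0) -> caps B=0 W=0
Move 12: W@(0,0) -> caps B=0 W=1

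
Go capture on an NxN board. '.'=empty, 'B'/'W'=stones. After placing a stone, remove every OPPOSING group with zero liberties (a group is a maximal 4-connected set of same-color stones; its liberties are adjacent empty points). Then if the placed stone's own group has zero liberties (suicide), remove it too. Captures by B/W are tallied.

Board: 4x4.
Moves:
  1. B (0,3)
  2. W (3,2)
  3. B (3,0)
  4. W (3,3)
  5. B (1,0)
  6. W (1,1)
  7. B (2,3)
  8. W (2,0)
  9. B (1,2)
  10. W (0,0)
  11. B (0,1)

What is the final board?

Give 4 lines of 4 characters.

Answer: WB.B
.WB.
W..B
B.WW

Derivation:
Move 1: B@(0,3) -> caps B=0 W=0
Move 2: W@(3,2) -> caps B=0 W=0
Move 3: B@(3,0) -> caps B=0 W=0
Move 4: W@(3,3) -> caps B=0 W=0
Move 5: B@(1,0) -> caps B=0 W=0
Move 6: W@(1,1) -> caps B=0 W=0
Move 7: B@(2,3) -> caps B=0 W=0
Move 8: W@(2,0) -> caps B=0 W=0
Move 9: B@(1,2) -> caps B=0 W=0
Move 10: W@(0,0) -> caps B=0 W=1
Move 11: B@(0,1) -> caps B=0 W=1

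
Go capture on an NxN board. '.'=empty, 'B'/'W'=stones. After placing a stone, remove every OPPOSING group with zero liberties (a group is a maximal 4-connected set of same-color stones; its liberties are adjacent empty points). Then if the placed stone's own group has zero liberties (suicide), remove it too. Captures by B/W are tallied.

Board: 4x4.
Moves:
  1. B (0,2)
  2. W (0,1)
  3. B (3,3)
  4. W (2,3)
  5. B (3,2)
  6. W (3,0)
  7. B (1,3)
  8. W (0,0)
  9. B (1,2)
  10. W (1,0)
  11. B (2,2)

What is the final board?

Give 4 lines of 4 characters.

Answer: WWB.
W.BB
..B.
W.BB

Derivation:
Move 1: B@(0,2) -> caps B=0 W=0
Move 2: W@(0,1) -> caps B=0 W=0
Move 3: B@(3,3) -> caps B=0 W=0
Move 4: W@(2,3) -> caps B=0 W=0
Move 5: B@(3,2) -> caps B=0 W=0
Move 6: W@(3,0) -> caps B=0 W=0
Move 7: B@(1,3) -> caps B=0 W=0
Move 8: W@(0,0) -> caps B=0 W=0
Move 9: B@(1,2) -> caps B=0 W=0
Move 10: W@(1,0) -> caps B=0 W=0
Move 11: B@(2,2) -> caps B=1 W=0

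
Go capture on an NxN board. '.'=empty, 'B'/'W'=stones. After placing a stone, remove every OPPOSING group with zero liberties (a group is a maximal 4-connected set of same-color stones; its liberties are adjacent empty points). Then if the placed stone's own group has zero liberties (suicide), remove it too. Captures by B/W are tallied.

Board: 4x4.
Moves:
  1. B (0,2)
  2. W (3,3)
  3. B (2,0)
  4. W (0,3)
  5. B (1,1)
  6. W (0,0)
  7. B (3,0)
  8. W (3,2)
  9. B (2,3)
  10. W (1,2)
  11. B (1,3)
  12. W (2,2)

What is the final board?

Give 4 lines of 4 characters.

Move 1: B@(0,2) -> caps B=0 W=0
Move 2: W@(3,3) -> caps B=0 W=0
Move 3: B@(2,0) -> caps B=0 W=0
Move 4: W@(0,3) -> caps B=0 W=0
Move 5: B@(1,1) -> caps B=0 W=0
Move 6: W@(0,0) -> caps B=0 W=0
Move 7: B@(3,0) -> caps B=0 W=0
Move 8: W@(3,2) -> caps B=0 W=0
Move 9: B@(2,3) -> caps B=0 W=0
Move 10: W@(1,2) -> caps B=0 W=0
Move 11: B@(1,3) -> caps B=1 W=0
Move 12: W@(2,2) -> caps B=1 W=0

Answer: W.B.
.BWB
B.WB
B.WW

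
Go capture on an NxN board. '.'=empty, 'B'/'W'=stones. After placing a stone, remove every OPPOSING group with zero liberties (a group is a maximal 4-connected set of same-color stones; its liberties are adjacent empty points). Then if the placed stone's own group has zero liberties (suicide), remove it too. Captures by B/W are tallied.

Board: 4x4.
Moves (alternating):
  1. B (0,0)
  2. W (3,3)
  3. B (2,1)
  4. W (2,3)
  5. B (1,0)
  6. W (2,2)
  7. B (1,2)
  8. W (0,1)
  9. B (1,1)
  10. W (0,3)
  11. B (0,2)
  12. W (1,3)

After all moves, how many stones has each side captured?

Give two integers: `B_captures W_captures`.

Answer: 1 0

Derivation:
Move 1: B@(0,0) -> caps B=0 W=0
Move 2: W@(3,3) -> caps B=0 W=0
Move 3: B@(2,1) -> caps B=0 W=0
Move 4: W@(2,3) -> caps B=0 W=0
Move 5: B@(1,0) -> caps B=0 W=0
Move 6: W@(2,2) -> caps B=0 W=0
Move 7: B@(1,2) -> caps B=0 W=0
Move 8: W@(0,1) -> caps B=0 W=0
Move 9: B@(1,1) -> caps B=0 W=0
Move 10: W@(0,3) -> caps B=0 W=0
Move 11: B@(0,2) -> caps B=1 W=0
Move 12: W@(1,3) -> caps B=1 W=0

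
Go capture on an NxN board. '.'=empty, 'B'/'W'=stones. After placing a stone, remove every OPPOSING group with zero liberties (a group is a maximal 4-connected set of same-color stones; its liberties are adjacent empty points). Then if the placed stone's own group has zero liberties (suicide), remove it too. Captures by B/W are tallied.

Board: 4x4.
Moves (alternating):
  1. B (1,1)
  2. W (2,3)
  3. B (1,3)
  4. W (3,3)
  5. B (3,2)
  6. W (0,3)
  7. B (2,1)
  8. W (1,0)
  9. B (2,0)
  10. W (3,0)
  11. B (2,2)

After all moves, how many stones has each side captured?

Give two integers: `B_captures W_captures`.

Answer: 2 0

Derivation:
Move 1: B@(1,1) -> caps B=0 W=0
Move 2: W@(2,3) -> caps B=0 W=0
Move 3: B@(1,3) -> caps B=0 W=0
Move 4: W@(3,3) -> caps B=0 W=0
Move 5: B@(3,2) -> caps B=0 W=0
Move 6: W@(0,3) -> caps B=0 W=0
Move 7: B@(2,1) -> caps B=0 W=0
Move 8: W@(1,0) -> caps B=0 W=0
Move 9: B@(2,0) -> caps B=0 W=0
Move 10: W@(3,0) -> caps B=0 W=0
Move 11: B@(2,2) -> caps B=2 W=0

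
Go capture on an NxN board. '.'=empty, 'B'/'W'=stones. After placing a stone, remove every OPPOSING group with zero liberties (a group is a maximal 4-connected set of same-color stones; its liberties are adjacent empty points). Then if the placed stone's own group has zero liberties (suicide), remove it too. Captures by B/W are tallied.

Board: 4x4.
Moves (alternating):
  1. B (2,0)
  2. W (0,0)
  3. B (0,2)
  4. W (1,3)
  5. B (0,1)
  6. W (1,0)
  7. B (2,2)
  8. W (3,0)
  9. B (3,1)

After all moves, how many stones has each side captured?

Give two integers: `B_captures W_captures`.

Answer: 1 0

Derivation:
Move 1: B@(2,0) -> caps B=0 W=0
Move 2: W@(0,0) -> caps B=0 W=0
Move 3: B@(0,2) -> caps B=0 W=0
Move 4: W@(1,3) -> caps B=0 W=0
Move 5: B@(0,1) -> caps B=0 W=0
Move 6: W@(1,0) -> caps B=0 W=0
Move 7: B@(2,2) -> caps B=0 W=0
Move 8: W@(3,0) -> caps B=0 W=0
Move 9: B@(3,1) -> caps B=1 W=0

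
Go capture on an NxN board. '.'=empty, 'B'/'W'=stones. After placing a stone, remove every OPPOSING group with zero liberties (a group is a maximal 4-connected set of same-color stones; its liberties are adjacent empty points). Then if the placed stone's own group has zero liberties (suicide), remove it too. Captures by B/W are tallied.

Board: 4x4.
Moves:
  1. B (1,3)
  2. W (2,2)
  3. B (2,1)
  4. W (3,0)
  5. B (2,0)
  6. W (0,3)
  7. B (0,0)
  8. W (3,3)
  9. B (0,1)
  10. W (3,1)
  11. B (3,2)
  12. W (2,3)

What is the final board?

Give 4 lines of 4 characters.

Move 1: B@(1,3) -> caps B=0 W=0
Move 2: W@(2,2) -> caps B=0 W=0
Move 3: B@(2,1) -> caps B=0 W=0
Move 4: W@(3,0) -> caps B=0 W=0
Move 5: B@(2,0) -> caps B=0 W=0
Move 6: W@(0,3) -> caps B=0 W=0
Move 7: B@(0,0) -> caps B=0 W=0
Move 8: W@(3,3) -> caps B=0 W=0
Move 9: B@(0,1) -> caps B=0 W=0
Move 10: W@(3,1) -> caps B=0 W=0
Move 11: B@(3,2) -> caps B=2 W=0
Move 12: W@(2,3) -> caps B=2 W=0

Answer: BB.W
...B
BBWW
..BW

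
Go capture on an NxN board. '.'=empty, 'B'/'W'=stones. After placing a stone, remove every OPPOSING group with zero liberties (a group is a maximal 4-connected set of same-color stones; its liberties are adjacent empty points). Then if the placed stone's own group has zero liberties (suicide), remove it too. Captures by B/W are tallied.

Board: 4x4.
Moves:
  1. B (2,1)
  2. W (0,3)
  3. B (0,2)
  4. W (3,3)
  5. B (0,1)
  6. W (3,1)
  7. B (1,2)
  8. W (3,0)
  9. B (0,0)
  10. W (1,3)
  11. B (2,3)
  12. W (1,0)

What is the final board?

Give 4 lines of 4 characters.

Move 1: B@(2,1) -> caps B=0 W=0
Move 2: W@(0,3) -> caps B=0 W=0
Move 3: B@(0,2) -> caps B=0 W=0
Move 4: W@(3,3) -> caps B=0 W=0
Move 5: B@(0,1) -> caps B=0 W=0
Move 6: W@(3,1) -> caps B=0 W=0
Move 7: B@(1,2) -> caps B=0 W=0
Move 8: W@(3,0) -> caps B=0 W=0
Move 9: B@(0,0) -> caps B=0 W=0
Move 10: W@(1,3) -> caps B=0 W=0
Move 11: B@(2,3) -> caps B=2 W=0
Move 12: W@(1,0) -> caps B=2 W=0

Answer: BBB.
W.B.
.B.B
WW.W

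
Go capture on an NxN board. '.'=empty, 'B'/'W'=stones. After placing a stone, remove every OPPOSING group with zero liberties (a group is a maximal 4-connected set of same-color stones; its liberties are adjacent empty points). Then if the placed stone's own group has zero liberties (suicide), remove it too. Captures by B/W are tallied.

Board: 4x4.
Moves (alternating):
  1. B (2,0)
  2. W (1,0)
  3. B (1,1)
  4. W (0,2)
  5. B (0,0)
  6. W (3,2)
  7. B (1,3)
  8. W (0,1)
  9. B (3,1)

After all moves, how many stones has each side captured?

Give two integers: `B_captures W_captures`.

Answer: 1 0

Derivation:
Move 1: B@(2,0) -> caps B=0 W=0
Move 2: W@(1,0) -> caps B=0 W=0
Move 3: B@(1,1) -> caps B=0 W=0
Move 4: W@(0,2) -> caps B=0 W=0
Move 5: B@(0,0) -> caps B=1 W=0
Move 6: W@(3,2) -> caps B=1 W=0
Move 7: B@(1,3) -> caps B=1 W=0
Move 8: W@(0,1) -> caps B=1 W=0
Move 9: B@(3,1) -> caps B=1 W=0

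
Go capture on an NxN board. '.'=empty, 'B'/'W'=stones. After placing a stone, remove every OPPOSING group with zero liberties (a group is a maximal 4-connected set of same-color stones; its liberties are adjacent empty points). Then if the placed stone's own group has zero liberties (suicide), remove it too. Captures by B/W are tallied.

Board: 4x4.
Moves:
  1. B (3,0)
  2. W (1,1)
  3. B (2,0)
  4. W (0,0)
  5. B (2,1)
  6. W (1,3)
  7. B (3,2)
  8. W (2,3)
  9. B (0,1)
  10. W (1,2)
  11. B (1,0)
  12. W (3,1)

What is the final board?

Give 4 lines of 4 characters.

Answer: .B..
BWWW
BB.W
B.B.

Derivation:
Move 1: B@(3,0) -> caps B=0 W=0
Move 2: W@(1,1) -> caps B=0 W=0
Move 3: B@(2,0) -> caps B=0 W=0
Move 4: W@(0,0) -> caps B=0 W=0
Move 5: B@(2,1) -> caps B=0 W=0
Move 6: W@(1,3) -> caps B=0 W=0
Move 7: B@(3,2) -> caps B=0 W=0
Move 8: W@(2,3) -> caps B=0 W=0
Move 9: B@(0,1) -> caps B=0 W=0
Move 10: W@(1,2) -> caps B=0 W=0
Move 11: B@(1,0) -> caps B=1 W=0
Move 12: W@(3,1) -> caps B=1 W=0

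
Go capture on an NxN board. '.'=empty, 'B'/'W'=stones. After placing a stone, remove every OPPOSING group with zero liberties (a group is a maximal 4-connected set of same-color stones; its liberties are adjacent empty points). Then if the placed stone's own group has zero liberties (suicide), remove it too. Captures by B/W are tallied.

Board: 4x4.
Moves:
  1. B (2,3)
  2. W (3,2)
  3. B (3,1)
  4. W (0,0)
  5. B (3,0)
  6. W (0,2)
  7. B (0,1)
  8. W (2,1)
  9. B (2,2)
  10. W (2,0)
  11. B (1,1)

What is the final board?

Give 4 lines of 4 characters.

Answer: WBW.
.B..
WWBB
..W.

Derivation:
Move 1: B@(2,3) -> caps B=0 W=0
Move 2: W@(3,2) -> caps B=0 W=0
Move 3: B@(3,1) -> caps B=0 W=0
Move 4: W@(0,0) -> caps B=0 W=0
Move 5: B@(3,0) -> caps B=0 W=0
Move 6: W@(0,2) -> caps B=0 W=0
Move 7: B@(0,1) -> caps B=0 W=0
Move 8: W@(2,1) -> caps B=0 W=0
Move 9: B@(2,2) -> caps B=0 W=0
Move 10: W@(2,0) -> caps B=0 W=2
Move 11: B@(1,1) -> caps B=0 W=2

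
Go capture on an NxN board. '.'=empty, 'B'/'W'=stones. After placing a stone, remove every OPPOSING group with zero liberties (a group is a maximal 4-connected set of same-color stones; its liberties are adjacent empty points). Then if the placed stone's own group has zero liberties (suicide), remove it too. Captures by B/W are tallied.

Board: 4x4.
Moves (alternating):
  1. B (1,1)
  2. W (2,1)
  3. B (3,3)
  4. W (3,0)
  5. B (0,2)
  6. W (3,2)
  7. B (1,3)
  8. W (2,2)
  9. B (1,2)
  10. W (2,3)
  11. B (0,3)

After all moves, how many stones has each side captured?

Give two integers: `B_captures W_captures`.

Answer: 0 1

Derivation:
Move 1: B@(1,1) -> caps B=0 W=0
Move 2: W@(2,1) -> caps B=0 W=0
Move 3: B@(3,3) -> caps B=0 W=0
Move 4: W@(3,0) -> caps B=0 W=0
Move 5: B@(0,2) -> caps B=0 W=0
Move 6: W@(3,2) -> caps B=0 W=0
Move 7: B@(1,3) -> caps B=0 W=0
Move 8: W@(2,2) -> caps B=0 W=0
Move 9: B@(1,2) -> caps B=0 W=0
Move 10: W@(2,3) -> caps B=0 W=1
Move 11: B@(0,3) -> caps B=0 W=1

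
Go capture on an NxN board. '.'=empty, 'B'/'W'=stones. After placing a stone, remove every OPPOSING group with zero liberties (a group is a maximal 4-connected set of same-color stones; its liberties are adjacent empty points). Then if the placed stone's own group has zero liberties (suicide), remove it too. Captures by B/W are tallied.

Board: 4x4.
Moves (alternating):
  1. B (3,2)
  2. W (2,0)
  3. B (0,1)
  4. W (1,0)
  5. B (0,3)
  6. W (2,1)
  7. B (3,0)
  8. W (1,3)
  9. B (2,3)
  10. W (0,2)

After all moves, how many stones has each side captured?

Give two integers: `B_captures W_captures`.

Answer: 0 1

Derivation:
Move 1: B@(3,2) -> caps B=0 W=0
Move 2: W@(2,0) -> caps B=0 W=0
Move 3: B@(0,1) -> caps B=0 W=0
Move 4: W@(1,0) -> caps B=0 W=0
Move 5: B@(0,3) -> caps B=0 W=0
Move 6: W@(2,1) -> caps B=0 W=0
Move 7: B@(3,0) -> caps B=0 W=0
Move 8: W@(1,3) -> caps B=0 W=0
Move 9: B@(2,3) -> caps B=0 W=0
Move 10: W@(0,2) -> caps B=0 W=1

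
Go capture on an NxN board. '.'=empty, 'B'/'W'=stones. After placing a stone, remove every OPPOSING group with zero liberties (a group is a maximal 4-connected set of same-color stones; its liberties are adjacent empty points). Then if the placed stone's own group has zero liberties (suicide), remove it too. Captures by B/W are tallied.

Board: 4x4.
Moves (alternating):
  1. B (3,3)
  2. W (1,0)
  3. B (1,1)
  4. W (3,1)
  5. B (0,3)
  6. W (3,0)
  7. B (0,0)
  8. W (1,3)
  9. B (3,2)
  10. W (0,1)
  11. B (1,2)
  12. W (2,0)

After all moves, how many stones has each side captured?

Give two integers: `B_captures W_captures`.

Move 1: B@(3,3) -> caps B=0 W=0
Move 2: W@(1,0) -> caps B=0 W=0
Move 3: B@(1,1) -> caps B=0 W=0
Move 4: W@(3,1) -> caps B=0 W=0
Move 5: B@(0,3) -> caps B=0 W=0
Move 6: W@(3,0) -> caps B=0 W=0
Move 7: B@(0,0) -> caps B=0 W=0
Move 8: W@(1,3) -> caps B=0 W=0
Move 9: B@(3,2) -> caps B=0 W=0
Move 10: W@(0,1) -> caps B=0 W=1
Move 11: B@(1,2) -> caps B=0 W=1
Move 12: W@(2,0) -> caps B=0 W=1

Answer: 0 1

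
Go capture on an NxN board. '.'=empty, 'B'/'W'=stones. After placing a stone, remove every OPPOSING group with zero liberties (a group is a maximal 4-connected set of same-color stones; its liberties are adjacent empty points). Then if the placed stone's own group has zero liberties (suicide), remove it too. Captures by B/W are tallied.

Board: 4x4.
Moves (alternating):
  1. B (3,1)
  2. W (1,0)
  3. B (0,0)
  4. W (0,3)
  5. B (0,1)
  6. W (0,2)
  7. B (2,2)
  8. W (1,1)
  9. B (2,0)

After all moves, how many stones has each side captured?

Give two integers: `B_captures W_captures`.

Move 1: B@(3,1) -> caps B=0 W=0
Move 2: W@(1,0) -> caps B=0 W=0
Move 3: B@(0,0) -> caps B=0 W=0
Move 4: W@(0,3) -> caps B=0 W=0
Move 5: B@(0,1) -> caps B=0 W=0
Move 6: W@(0,2) -> caps B=0 W=0
Move 7: B@(2,2) -> caps B=0 W=0
Move 8: W@(1,1) -> caps B=0 W=2
Move 9: B@(2,0) -> caps B=0 W=2

Answer: 0 2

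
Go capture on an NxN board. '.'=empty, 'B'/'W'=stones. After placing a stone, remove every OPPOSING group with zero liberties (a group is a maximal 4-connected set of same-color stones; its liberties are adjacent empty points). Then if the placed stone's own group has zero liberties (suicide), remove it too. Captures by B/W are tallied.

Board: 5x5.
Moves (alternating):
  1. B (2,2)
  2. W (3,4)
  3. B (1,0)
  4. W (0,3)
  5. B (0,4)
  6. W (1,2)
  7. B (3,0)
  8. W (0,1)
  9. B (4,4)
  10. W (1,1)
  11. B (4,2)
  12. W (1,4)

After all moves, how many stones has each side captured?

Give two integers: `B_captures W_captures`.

Move 1: B@(2,2) -> caps B=0 W=0
Move 2: W@(3,4) -> caps B=0 W=0
Move 3: B@(1,0) -> caps B=0 W=0
Move 4: W@(0,3) -> caps B=0 W=0
Move 5: B@(0,4) -> caps B=0 W=0
Move 6: W@(1,2) -> caps B=0 W=0
Move 7: B@(3,0) -> caps B=0 W=0
Move 8: W@(0,1) -> caps B=0 W=0
Move 9: B@(4,4) -> caps B=0 W=0
Move 10: W@(1,1) -> caps B=0 W=0
Move 11: B@(4,2) -> caps B=0 W=0
Move 12: W@(1,4) -> caps B=0 W=1

Answer: 0 1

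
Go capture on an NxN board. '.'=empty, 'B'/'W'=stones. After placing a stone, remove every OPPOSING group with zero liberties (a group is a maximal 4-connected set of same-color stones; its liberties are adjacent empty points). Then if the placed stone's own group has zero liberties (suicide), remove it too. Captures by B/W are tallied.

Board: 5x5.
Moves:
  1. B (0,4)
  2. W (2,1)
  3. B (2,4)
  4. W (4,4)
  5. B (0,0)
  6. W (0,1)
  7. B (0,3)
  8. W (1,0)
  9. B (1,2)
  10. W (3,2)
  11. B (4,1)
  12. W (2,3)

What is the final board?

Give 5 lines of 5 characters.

Answer: .W.BB
W.B..
.W.WB
..W..
.B..W

Derivation:
Move 1: B@(0,4) -> caps B=0 W=0
Move 2: W@(2,1) -> caps B=0 W=0
Move 3: B@(2,4) -> caps B=0 W=0
Move 4: W@(4,4) -> caps B=0 W=0
Move 5: B@(0,0) -> caps B=0 W=0
Move 6: W@(0,1) -> caps B=0 W=0
Move 7: B@(0,3) -> caps B=0 W=0
Move 8: W@(1,0) -> caps B=0 W=1
Move 9: B@(1,2) -> caps B=0 W=1
Move 10: W@(3,2) -> caps B=0 W=1
Move 11: B@(4,1) -> caps B=0 W=1
Move 12: W@(2,3) -> caps B=0 W=1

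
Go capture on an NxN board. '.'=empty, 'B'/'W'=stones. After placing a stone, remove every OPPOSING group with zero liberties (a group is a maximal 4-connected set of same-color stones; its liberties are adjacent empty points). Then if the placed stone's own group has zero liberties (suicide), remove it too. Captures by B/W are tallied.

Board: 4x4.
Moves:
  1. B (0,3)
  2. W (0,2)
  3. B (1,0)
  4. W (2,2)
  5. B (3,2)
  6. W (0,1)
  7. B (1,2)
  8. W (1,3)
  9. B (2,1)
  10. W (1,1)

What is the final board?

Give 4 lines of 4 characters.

Answer: .WW.
BW.W
.BW.
..B.

Derivation:
Move 1: B@(0,3) -> caps B=0 W=0
Move 2: W@(0,2) -> caps B=0 W=0
Move 3: B@(1,0) -> caps B=0 W=0
Move 4: W@(2,2) -> caps B=0 W=0
Move 5: B@(3,2) -> caps B=0 W=0
Move 6: W@(0,1) -> caps B=0 W=0
Move 7: B@(1,2) -> caps B=0 W=0
Move 8: W@(1,3) -> caps B=0 W=1
Move 9: B@(2,1) -> caps B=0 W=1
Move 10: W@(1,1) -> caps B=0 W=2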